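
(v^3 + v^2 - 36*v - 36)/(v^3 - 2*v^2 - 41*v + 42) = (v^2 - 5*v - 6)/(v^2 - 8*v + 7)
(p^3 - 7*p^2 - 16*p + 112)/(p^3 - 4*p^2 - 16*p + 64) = (p - 7)/(p - 4)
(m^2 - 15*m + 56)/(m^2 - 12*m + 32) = (m - 7)/(m - 4)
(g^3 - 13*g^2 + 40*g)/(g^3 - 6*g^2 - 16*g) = (g - 5)/(g + 2)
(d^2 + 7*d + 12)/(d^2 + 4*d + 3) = (d + 4)/(d + 1)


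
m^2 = m^2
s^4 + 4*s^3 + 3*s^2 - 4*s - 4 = (s - 1)*(s + 1)*(s + 2)^2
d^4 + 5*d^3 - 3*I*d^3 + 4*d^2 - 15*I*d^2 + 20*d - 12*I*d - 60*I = (d + 5)*(d - 3*I)*(d - 2*I)*(d + 2*I)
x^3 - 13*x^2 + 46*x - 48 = (x - 8)*(x - 3)*(x - 2)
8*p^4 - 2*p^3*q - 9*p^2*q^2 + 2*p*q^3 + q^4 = (-2*p + q)*(-p + q)*(p + q)*(4*p + q)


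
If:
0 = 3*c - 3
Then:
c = 1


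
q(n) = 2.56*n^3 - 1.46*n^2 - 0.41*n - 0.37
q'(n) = 7.68*n^2 - 2.92*n - 0.41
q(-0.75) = -1.96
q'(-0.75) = 6.10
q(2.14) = 17.16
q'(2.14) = 28.51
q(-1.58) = -13.46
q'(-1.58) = 23.38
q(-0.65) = -1.42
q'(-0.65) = 4.73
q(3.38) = 80.42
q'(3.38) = 77.46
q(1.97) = 12.73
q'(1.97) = 23.64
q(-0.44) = -0.69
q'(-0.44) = 2.36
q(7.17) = 865.25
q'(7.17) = 373.47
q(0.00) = -0.37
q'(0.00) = -0.41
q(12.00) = 4208.15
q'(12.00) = 1070.47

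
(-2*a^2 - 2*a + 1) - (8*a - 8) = -2*a^2 - 10*a + 9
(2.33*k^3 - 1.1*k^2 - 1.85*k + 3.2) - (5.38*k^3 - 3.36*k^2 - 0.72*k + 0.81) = -3.05*k^3 + 2.26*k^2 - 1.13*k + 2.39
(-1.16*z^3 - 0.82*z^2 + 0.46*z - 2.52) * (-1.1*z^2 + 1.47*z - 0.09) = 1.276*z^5 - 0.8032*z^4 - 1.607*z^3 + 3.522*z^2 - 3.7458*z + 0.2268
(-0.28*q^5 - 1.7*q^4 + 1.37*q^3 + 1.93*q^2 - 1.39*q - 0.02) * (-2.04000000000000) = 0.5712*q^5 + 3.468*q^4 - 2.7948*q^3 - 3.9372*q^2 + 2.8356*q + 0.0408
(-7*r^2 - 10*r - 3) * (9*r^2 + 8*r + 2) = -63*r^4 - 146*r^3 - 121*r^2 - 44*r - 6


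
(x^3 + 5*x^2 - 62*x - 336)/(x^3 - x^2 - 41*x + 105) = (x^2 - 2*x - 48)/(x^2 - 8*x + 15)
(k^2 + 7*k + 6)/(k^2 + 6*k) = (k + 1)/k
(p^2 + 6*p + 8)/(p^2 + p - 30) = (p^2 + 6*p + 8)/(p^2 + p - 30)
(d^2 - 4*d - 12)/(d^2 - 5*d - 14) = (d - 6)/(d - 7)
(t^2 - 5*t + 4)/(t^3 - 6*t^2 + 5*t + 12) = (t - 1)/(t^2 - 2*t - 3)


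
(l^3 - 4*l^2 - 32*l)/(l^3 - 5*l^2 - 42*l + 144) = l*(l + 4)/(l^2 + 3*l - 18)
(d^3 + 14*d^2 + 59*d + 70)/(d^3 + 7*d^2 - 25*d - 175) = (d + 2)/(d - 5)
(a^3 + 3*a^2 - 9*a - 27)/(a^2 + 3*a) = a - 9/a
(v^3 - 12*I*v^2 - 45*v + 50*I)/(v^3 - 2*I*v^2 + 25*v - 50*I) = (v - 5*I)/(v + 5*I)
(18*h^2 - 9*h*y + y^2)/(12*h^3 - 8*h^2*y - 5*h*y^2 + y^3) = (-3*h + y)/(-2*h^2 + h*y + y^2)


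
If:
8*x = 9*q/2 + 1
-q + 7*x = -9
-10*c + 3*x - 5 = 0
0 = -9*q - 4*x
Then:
No Solution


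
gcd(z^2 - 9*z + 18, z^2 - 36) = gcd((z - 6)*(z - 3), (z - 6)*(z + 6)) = z - 6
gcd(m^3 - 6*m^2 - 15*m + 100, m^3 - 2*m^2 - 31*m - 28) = m + 4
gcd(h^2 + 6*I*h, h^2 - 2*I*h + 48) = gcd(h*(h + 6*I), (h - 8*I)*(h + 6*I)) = h + 6*I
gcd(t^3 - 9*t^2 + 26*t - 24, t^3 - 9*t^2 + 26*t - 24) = t^3 - 9*t^2 + 26*t - 24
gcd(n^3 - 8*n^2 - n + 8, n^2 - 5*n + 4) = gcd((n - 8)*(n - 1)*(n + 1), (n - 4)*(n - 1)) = n - 1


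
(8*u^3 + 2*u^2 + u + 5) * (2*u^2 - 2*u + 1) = 16*u^5 - 12*u^4 + 6*u^3 + 10*u^2 - 9*u + 5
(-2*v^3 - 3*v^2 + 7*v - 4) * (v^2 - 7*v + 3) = -2*v^5 + 11*v^4 + 22*v^3 - 62*v^2 + 49*v - 12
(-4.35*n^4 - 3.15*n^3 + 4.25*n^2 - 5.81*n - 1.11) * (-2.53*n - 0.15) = 11.0055*n^5 + 8.622*n^4 - 10.28*n^3 + 14.0618*n^2 + 3.6798*n + 0.1665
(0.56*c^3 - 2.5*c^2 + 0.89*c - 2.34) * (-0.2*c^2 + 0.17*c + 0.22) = -0.112*c^5 + 0.5952*c^4 - 0.4798*c^3 + 0.0692999999999999*c^2 - 0.202*c - 0.5148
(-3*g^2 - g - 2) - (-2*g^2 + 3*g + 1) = -g^2 - 4*g - 3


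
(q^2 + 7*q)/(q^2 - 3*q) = (q + 7)/(q - 3)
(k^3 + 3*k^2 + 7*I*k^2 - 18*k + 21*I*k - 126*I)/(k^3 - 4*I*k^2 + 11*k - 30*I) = (k^3 + k^2*(3 + 7*I) + k*(-18 + 21*I) - 126*I)/(k^3 - 4*I*k^2 + 11*k - 30*I)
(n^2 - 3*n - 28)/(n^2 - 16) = (n - 7)/(n - 4)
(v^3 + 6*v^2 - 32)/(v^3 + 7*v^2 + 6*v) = (v^3 + 6*v^2 - 32)/(v*(v^2 + 7*v + 6))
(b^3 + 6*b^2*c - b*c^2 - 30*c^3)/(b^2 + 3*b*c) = b + 3*c - 10*c^2/b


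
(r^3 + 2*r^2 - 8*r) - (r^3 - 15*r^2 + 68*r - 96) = 17*r^2 - 76*r + 96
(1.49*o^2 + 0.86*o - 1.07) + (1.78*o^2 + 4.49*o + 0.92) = 3.27*o^2 + 5.35*o - 0.15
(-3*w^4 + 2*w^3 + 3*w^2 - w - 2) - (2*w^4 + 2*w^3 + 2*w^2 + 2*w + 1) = -5*w^4 + w^2 - 3*w - 3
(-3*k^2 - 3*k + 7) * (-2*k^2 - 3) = 6*k^4 + 6*k^3 - 5*k^2 + 9*k - 21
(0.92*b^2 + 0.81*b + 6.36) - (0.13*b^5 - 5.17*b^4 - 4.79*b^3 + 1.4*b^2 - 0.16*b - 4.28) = -0.13*b^5 + 5.17*b^4 + 4.79*b^3 - 0.48*b^2 + 0.97*b + 10.64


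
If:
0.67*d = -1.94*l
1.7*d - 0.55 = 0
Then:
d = 0.32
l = -0.11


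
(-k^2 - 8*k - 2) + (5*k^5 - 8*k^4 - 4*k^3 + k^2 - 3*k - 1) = 5*k^5 - 8*k^4 - 4*k^3 - 11*k - 3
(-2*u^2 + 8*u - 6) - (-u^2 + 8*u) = -u^2 - 6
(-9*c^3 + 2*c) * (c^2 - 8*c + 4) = -9*c^5 + 72*c^4 - 34*c^3 - 16*c^2 + 8*c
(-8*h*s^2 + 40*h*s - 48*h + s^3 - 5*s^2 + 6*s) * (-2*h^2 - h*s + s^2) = 16*h^3*s^2 - 80*h^3*s + 96*h^3 + 6*h^2*s^3 - 30*h^2*s^2 + 36*h^2*s - 9*h*s^4 + 45*h*s^3 - 54*h*s^2 + s^5 - 5*s^4 + 6*s^3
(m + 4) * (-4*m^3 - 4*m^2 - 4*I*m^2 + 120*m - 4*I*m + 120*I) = -4*m^4 - 20*m^3 - 4*I*m^3 + 104*m^2 - 20*I*m^2 + 480*m + 104*I*m + 480*I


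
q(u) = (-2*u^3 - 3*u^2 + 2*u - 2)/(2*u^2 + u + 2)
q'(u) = (-4*u - 1)*(-2*u^3 - 3*u^2 + 2*u - 2)/(2*u^2 + u + 2)^2 + (-6*u^2 - 6*u + 2)/(2*u^2 + u + 2)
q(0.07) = -0.90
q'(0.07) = 1.30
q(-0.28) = -1.47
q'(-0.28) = 1.62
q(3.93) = -4.40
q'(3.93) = -1.11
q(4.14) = -4.63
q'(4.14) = -1.10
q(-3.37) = 1.58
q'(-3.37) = -1.23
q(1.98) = -2.14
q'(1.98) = -1.21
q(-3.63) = 1.90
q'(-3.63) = -1.20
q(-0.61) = -1.82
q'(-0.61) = 0.38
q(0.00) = -1.00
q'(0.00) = 1.50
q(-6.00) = 4.56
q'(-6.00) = -1.08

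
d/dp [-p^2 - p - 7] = -2*p - 1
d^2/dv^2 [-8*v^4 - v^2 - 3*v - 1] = -96*v^2 - 2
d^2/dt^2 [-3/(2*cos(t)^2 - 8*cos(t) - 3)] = 12*(-4*sin(t)^4 + 24*sin(t)^2 - 9*cos(t) + 3*cos(3*t) + 15)/(2*sin(t)^2 + 8*cos(t) + 1)^3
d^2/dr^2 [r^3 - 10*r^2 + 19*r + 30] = 6*r - 20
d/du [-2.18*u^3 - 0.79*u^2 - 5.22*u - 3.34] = -6.54*u^2 - 1.58*u - 5.22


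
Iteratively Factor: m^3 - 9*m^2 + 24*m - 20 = (m - 2)*(m^2 - 7*m + 10) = (m - 5)*(m - 2)*(m - 2)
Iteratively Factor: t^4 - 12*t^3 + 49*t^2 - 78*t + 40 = (t - 4)*(t^3 - 8*t^2 + 17*t - 10) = (t - 4)*(t - 1)*(t^2 - 7*t + 10) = (t - 5)*(t - 4)*(t - 1)*(t - 2)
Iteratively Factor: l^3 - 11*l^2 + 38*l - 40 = (l - 2)*(l^2 - 9*l + 20) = (l - 4)*(l - 2)*(l - 5)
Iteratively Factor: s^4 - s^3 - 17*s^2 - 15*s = (s + 3)*(s^3 - 4*s^2 - 5*s) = s*(s + 3)*(s^2 - 4*s - 5) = s*(s + 1)*(s + 3)*(s - 5)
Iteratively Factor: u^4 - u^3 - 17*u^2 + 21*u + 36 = (u - 3)*(u^3 + 2*u^2 - 11*u - 12) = (u - 3)^2*(u^2 + 5*u + 4) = (u - 3)^2*(u + 4)*(u + 1)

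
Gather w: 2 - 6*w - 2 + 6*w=0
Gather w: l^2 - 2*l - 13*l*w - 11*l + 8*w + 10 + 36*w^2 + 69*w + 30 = l^2 - 13*l + 36*w^2 + w*(77 - 13*l) + 40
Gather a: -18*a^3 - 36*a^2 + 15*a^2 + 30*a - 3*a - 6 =-18*a^3 - 21*a^2 + 27*a - 6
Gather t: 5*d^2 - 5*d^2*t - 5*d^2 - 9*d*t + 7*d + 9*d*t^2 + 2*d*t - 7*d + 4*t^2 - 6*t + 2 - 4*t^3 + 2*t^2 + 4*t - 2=-4*t^3 + t^2*(9*d + 6) + t*(-5*d^2 - 7*d - 2)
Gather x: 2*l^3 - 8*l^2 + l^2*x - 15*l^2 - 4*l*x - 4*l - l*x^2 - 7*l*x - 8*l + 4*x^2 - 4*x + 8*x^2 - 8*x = 2*l^3 - 23*l^2 - 12*l + x^2*(12 - l) + x*(l^2 - 11*l - 12)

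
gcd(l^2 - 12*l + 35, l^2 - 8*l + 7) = l - 7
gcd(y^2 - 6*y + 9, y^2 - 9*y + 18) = y - 3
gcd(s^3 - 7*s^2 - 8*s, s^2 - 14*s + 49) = 1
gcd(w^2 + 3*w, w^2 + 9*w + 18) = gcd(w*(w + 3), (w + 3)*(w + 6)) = w + 3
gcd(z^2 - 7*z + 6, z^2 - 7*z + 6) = z^2 - 7*z + 6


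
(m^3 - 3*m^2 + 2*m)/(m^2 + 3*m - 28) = m*(m^2 - 3*m + 2)/(m^2 + 3*m - 28)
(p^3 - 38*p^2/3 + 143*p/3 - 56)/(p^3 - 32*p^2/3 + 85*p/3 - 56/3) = (p - 3)/(p - 1)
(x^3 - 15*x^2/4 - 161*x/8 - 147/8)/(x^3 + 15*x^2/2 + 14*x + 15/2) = (4*x^2 - 21*x - 49)/(4*(x^2 + 6*x + 5))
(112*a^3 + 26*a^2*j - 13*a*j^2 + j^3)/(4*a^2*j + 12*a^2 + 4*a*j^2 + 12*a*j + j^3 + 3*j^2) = (56*a^2 - 15*a*j + j^2)/(2*a*j + 6*a + j^2 + 3*j)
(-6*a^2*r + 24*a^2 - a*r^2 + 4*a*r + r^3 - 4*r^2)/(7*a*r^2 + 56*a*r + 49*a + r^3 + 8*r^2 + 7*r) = (-6*a^2*r + 24*a^2 - a*r^2 + 4*a*r + r^3 - 4*r^2)/(7*a*r^2 + 56*a*r + 49*a + r^3 + 8*r^2 + 7*r)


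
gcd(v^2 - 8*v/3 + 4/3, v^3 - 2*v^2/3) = v - 2/3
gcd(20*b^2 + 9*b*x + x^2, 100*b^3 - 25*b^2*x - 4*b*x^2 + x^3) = 5*b + x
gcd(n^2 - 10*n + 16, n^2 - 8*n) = n - 8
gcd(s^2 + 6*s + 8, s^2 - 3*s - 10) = s + 2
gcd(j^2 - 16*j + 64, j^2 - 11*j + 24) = j - 8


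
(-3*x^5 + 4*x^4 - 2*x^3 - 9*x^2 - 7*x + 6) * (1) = -3*x^5 + 4*x^4 - 2*x^3 - 9*x^2 - 7*x + 6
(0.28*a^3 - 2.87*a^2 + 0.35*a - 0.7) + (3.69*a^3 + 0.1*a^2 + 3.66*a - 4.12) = 3.97*a^3 - 2.77*a^2 + 4.01*a - 4.82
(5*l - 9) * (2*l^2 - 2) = 10*l^3 - 18*l^2 - 10*l + 18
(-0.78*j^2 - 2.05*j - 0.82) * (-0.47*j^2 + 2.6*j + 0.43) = 0.3666*j^4 - 1.0645*j^3 - 5.28*j^2 - 3.0135*j - 0.3526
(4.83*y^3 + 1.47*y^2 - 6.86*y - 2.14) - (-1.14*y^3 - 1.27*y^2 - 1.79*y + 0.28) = 5.97*y^3 + 2.74*y^2 - 5.07*y - 2.42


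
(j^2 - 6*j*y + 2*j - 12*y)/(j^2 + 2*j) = (j - 6*y)/j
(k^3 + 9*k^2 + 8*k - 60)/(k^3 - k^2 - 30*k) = (k^2 + 4*k - 12)/(k*(k - 6))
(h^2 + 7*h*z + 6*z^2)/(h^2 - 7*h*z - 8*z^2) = (-h - 6*z)/(-h + 8*z)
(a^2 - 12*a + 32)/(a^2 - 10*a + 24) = (a - 8)/(a - 6)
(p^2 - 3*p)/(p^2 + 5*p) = (p - 3)/(p + 5)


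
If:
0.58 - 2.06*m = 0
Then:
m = 0.28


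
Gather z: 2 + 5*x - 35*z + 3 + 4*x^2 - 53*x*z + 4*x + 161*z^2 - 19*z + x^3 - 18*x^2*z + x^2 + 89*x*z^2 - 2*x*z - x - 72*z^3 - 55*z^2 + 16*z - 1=x^3 + 5*x^2 + 8*x - 72*z^3 + z^2*(89*x + 106) + z*(-18*x^2 - 55*x - 38) + 4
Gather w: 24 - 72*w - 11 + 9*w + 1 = 14 - 63*w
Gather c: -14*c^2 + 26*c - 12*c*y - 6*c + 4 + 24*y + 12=-14*c^2 + c*(20 - 12*y) + 24*y + 16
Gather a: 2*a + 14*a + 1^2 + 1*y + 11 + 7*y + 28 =16*a + 8*y + 40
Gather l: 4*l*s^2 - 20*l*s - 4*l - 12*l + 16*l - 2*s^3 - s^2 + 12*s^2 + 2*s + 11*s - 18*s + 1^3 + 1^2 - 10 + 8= l*(4*s^2 - 20*s) - 2*s^3 + 11*s^2 - 5*s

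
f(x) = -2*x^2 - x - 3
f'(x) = -4*x - 1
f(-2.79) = -15.78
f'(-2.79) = 10.16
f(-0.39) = -2.91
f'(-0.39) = 0.56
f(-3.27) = -21.12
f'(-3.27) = 12.08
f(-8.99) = -155.65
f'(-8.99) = 34.96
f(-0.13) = -2.90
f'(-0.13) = -0.48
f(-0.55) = -3.06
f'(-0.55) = 1.20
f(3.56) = -31.91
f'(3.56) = -15.24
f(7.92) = -136.37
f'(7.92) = -32.68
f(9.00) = -174.00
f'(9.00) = -37.00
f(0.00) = -3.00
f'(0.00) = -1.00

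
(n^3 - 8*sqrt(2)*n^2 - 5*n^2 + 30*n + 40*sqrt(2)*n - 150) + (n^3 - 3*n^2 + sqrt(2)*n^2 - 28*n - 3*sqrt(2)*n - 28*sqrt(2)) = 2*n^3 - 7*sqrt(2)*n^2 - 8*n^2 + 2*n + 37*sqrt(2)*n - 150 - 28*sqrt(2)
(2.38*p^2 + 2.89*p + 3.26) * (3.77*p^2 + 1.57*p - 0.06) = 8.9726*p^4 + 14.6319*p^3 + 16.6847*p^2 + 4.9448*p - 0.1956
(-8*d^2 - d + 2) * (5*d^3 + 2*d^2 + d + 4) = -40*d^5 - 21*d^4 - 29*d^2 - 2*d + 8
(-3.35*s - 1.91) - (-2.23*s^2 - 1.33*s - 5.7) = 2.23*s^2 - 2.02*s + 3.79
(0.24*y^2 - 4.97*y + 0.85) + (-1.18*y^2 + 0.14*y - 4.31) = -0.94*y^2 - 4.83*y - 3.46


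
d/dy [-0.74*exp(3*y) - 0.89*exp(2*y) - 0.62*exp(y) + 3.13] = (-2.22*exp(2*y) - 1.78*exp(y) - 0.62)*exp(y)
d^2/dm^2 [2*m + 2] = 0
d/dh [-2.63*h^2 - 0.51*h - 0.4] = -5.26*h - 0.51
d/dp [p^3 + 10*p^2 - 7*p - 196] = 3*p^2 + 20*p - 7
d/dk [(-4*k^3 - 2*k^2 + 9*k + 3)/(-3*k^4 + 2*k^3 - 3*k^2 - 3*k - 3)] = (-12*k^6 - 12*k^5 + 97*k^4 + 24*k^3 + 51*k^2 + 30*k - 18)/(9*k^8 - 12*k^7 + 22*k^6 + 6*k^5 + 15*k^4 + 6*k^3 + 27*k^2 + 18*k + 9)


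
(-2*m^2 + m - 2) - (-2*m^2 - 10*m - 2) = 11*m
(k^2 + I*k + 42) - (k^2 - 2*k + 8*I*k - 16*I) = 2*k - 7*I*k + 42 + 16*I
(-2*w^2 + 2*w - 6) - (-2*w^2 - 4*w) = 6*w - 6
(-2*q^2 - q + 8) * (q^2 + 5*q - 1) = -2*q^4 - 11*q^3 + 5*q^2 + 41*q - 8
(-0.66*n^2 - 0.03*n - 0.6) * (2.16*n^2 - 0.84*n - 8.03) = -1.4256*n^4 + 0.4896*n^3 + 4.029*n^2 + 0.7449*n + 4.818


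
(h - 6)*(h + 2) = h^2 - 4*h - 12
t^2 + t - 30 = (t - 5)*(t + 6)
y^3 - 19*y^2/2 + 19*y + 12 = (y - 6)*(y - 4)*(y + 1/2)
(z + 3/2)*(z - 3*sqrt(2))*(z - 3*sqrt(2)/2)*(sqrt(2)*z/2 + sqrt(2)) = sqrt(2)*z^4/2 - 9*z^3/2 + 7*sqrt(2)*z^3/4 - 63*z^2/4 + 6*sqrt(2)*z^2 - 27*z/2 + 63*sqrt(2)*z/4 + 27*sqrt(2)/2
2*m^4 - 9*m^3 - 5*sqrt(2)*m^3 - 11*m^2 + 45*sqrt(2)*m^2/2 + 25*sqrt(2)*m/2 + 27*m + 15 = (m - 5)*(m - 3*sqrt(2))*(sqrt(2)*m + 1)*(sqrt(2)*m + sqrt(2)/2)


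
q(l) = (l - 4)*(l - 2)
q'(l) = 2*l - 6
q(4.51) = 1.28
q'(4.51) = 3.02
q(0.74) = 4.11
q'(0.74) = -4.52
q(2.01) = -0.02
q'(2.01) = -1.98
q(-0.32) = 10.02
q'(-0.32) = -6.64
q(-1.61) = 20.25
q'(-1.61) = -9.22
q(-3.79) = 45.10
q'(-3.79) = -13.58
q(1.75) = 0.56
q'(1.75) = -2.50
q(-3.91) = 46.75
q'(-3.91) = -13.82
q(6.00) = 8.00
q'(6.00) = 6.00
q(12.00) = 80.00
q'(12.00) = 18.00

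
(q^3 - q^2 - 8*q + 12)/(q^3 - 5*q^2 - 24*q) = (q^2 - 4*q + 4)/(q*(q - 8))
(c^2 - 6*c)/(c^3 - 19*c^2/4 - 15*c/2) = 4/(4*c + 5)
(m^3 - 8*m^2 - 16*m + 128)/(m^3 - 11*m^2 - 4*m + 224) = (m - 4)/(m - 7)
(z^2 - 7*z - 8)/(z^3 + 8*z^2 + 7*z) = (z - 8)/(z*(z + 7))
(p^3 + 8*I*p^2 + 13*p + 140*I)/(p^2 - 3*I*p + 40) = (p^2 + 3*I*p + 28)/(p - 8*I)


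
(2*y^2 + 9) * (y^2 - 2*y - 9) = 2*y^4 - 4*y^3 - 9*y^2 - 18*y - 81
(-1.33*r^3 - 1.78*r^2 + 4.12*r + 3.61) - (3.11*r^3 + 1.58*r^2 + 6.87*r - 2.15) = -4.44*r^3 - 3.36*r^2 - 2.75*r + 5.76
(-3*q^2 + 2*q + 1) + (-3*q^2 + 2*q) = -6*q^2 + 4*q + 1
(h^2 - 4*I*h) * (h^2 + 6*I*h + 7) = h^4 + 2*I*h^3 + 31*h^2 - 28*I*h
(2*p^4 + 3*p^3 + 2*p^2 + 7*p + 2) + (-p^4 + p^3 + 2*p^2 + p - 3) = p^4 + 4*p^3 + 4*p^2 + 8*p - 1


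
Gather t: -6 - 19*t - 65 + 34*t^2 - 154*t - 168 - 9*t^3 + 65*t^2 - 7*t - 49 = -9*t^3 + 99*t^2 - 180*t - 288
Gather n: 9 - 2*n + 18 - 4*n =27 - 6*n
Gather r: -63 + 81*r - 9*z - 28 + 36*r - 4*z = 117*r - 13*z - 91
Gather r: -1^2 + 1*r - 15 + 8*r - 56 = 9*r - 72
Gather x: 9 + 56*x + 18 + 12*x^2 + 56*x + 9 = 12*x^2 + 112*x + 36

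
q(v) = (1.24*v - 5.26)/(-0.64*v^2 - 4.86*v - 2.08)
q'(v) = (1.24*v - 5.26)*(1.28*v + 4.86)/(-0.64*v^2 - 4.86*v - 2.08)^2 + 1.24/(-0.64*v^2 - 4.86*v - 2.08)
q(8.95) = -0.06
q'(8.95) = -0.00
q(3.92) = 0.01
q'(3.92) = -0.04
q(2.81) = 0.09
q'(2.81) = -0.09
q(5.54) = -0.03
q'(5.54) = -0.02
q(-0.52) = -21.54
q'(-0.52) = -325.02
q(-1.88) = -1.58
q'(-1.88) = -0.55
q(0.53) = 0.95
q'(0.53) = -1.35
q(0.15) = 1.80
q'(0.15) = -3.65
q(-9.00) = 1.61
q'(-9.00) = 0.93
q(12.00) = -0.06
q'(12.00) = 0.00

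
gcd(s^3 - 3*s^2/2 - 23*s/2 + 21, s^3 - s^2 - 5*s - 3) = s - 3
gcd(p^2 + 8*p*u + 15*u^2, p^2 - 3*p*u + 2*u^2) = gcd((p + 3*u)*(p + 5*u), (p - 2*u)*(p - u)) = 1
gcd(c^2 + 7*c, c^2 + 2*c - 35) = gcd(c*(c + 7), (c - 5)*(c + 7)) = c + 7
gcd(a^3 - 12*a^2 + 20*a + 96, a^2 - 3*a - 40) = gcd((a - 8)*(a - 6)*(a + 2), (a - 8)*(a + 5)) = a - 8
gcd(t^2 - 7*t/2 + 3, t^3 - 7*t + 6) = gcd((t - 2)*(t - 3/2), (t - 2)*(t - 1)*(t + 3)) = t - 2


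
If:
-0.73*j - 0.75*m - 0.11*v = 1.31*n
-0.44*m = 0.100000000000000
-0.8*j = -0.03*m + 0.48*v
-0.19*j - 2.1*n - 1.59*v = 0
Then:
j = 0.08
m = -0.23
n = 0.10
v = -0.14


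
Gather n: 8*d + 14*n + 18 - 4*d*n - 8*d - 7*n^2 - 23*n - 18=-7*n^2 + n*(-4*d - 9)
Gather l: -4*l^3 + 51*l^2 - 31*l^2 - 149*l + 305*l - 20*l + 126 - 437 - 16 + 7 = -4*l^3 + 20*l^2 + 136*l - 320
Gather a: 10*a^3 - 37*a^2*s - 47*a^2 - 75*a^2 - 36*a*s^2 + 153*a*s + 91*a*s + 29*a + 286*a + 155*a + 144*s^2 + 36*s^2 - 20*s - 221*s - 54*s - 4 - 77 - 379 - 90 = 10*a^3 + a^2*(-37*s - 122) + a*(-36*s^2 + 244*s + 470) + 180*s^2 - 295*s - 550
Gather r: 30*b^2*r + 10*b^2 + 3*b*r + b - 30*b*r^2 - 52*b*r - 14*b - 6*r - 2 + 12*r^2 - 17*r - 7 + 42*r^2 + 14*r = 10*b^2 - 13*b + r^2*(54 - 30*b) + r*(30*b^2 - 49*b - 9) - 9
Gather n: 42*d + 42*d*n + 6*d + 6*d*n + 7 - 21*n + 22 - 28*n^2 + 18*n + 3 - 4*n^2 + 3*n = 48*d*n + 48*d - 32*n^2 + 32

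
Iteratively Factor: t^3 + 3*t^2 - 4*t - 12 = (t + 2)*(t^2 + t - 6) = (t + 2)*(t + 3)*(t - 2)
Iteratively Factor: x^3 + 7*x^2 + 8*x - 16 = (x - 1)*(x^2 + 8*x + 16) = (x - 1)*(x + 4)*(x + 4)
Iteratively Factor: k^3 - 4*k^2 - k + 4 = (k + 1)*(k^2 - 5*k + 4) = (k - 4)*(k + 1)*(k - 1)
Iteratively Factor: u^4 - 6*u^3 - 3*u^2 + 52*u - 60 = (u - 5)*(u^3 - u^2 - 8*u + 12) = (u - 5)*(u + 3)*(u^2 - 4*u + 4) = (u - 5)*(u - 2)*(u + 3)*(u - 2)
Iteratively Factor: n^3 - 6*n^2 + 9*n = (n)*(n^2 - 6*n + 9) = n*(n - 3)*(n - 3)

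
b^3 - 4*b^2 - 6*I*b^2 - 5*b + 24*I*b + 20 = (b - 4)*(b - 5*I)*(b - I)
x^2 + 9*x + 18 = (x + 3)*(x + 6)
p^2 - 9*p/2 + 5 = (p - 5/2)*(p - 2)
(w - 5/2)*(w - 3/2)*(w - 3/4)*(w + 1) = w^4 - 15*w^3/4 + 2*w^2 + 63*w/16 - 45/16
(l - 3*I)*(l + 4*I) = l^2 + I*l + 12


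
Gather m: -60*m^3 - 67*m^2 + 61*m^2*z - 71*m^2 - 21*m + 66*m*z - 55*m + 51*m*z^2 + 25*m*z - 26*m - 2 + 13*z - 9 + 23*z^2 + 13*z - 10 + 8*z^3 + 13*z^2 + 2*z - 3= -60*m^3 + m^2*(61*z - 138) + m*(51*z^2 + 91*z - 102) + 8*z^3 + 36*z^2 + 28*z - 24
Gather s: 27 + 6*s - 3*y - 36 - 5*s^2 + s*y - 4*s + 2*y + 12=-5*s^2 + s*(y + 2) - y + 3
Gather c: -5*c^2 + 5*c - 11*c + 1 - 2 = -5*c^2 - 6*c - 1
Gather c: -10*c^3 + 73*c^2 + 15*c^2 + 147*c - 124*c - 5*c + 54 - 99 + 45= -10*c^3 + 88*c^2 + 18*c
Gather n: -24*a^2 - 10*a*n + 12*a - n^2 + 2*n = -24*a^2 + 12*a - n^2 + n*(2 - 10*a)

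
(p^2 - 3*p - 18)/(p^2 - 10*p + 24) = (p + 3)/(p - 4)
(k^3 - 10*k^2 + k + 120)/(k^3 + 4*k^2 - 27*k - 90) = (k - 8)/(k + 6)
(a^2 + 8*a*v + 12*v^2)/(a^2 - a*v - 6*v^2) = (-a - 6*v)/(-a + 3*v)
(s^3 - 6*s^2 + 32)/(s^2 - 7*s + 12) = (s^2 - 2*s - 8)/(s - 3)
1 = 1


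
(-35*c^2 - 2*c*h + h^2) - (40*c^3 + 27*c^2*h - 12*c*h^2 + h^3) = -40*c^3 - 27*c^2*h - 35*c^2 + 12*c*h^2 - 2*c*h - h^3 + h^2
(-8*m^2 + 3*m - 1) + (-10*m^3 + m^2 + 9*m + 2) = -10*m^3 - 7*m^2 + 12*m + 1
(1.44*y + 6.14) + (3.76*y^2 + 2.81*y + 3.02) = 3.76*y^2 + 4.25*y + 9.16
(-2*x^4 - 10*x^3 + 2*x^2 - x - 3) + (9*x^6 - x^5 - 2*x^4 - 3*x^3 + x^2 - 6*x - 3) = 9*x^6 - x^5 - 4*x^4 - 13*x^3 + 3*x^2 - 7*x - 6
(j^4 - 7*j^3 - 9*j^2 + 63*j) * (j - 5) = j^5 - 12*j^4 + 26*j^3 + 108*j^2 - 315*j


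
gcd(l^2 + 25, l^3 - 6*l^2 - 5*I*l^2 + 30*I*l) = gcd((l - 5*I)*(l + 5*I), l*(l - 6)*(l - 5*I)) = l - 5*I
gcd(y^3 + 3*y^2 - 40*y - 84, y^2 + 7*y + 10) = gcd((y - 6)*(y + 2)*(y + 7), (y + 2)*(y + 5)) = y + 2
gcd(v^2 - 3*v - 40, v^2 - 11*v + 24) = v - 8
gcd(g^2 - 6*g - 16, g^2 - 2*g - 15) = 1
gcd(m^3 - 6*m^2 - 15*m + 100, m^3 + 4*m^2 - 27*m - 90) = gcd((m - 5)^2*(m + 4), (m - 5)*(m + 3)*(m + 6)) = m - 5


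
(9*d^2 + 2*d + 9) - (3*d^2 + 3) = 6*d^2 + 2*d + 6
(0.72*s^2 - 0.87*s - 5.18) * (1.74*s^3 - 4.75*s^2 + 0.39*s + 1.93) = 1.2528*s^5 - 4.9338*s^4 - 4.5999*s^3 + 25.6553*s^2 - 3.6993*s - 9.9974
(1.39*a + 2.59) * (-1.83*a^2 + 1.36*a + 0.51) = -2.5437*a^3 - 2.8493*a^2 + 4.2313*a + 1.3209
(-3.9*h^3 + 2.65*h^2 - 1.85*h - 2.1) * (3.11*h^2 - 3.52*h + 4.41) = -12.129*h^5 + 21.9695*h^4 - 32.2805*h^3 + 11.6675*h^2 - 0.7665*h - 9.261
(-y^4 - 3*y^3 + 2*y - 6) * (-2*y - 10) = 2*y^5 + 16*y^4 + 30*y^3 - 4*y^2 - 8*y + 60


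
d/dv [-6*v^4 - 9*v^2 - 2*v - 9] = -24*v^3 - 18*v - 2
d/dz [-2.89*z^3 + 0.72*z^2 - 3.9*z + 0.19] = -8.67*z^2 + 1.44*z - 3.9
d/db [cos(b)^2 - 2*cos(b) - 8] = 2*(1 - cos(b))*sin(b)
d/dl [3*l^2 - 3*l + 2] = 6*l - 3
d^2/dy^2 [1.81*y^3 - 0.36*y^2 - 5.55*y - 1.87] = 10.86*y - 0.72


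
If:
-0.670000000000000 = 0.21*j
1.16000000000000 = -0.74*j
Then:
No Solution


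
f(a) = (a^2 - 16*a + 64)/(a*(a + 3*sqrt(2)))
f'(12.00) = 0.03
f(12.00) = 0.08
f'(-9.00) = 1.37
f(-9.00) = 6.75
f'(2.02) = -2.80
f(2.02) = 2.83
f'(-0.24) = -259.69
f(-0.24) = -70.68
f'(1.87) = -3.37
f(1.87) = 3.29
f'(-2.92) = 18.43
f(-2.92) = -30.88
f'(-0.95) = -13.46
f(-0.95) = -25.61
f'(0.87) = -18.58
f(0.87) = 11.43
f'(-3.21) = 31.67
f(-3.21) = -37.91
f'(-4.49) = 576.63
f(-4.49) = 140.46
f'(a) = (2*a - 16)/(a*(a + 3*sqrt(2))) - (a^2 - 16*a + 64)/(a*(a + 3*sqrt(2))^2) - (a^2 - 16*a + 64)/(a^2*(a + 3*sqrt(2))) = (3*sqrt(2)*a^2 + 16*a^2 - 128*a - 192*sqrt(2))/(a^2*(a^2 + 6*sqrt(2)*a + 18))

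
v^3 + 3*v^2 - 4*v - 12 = (v - 2)*(v + 2)*(v + 3)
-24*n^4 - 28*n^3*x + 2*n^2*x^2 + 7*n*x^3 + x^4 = (-2*n + x)*(n + x)*(2*n + x)*(6*n + x)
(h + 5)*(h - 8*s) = h^2 - 8*h*s + 5*h - 40*s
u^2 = u^2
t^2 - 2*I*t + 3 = (t - 3*I)*(t + I)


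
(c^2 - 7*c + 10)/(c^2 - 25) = (c - 2)/(c + 5)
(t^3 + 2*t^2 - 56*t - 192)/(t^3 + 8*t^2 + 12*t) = (t^2 - 4*t - 32)/(t*(t + 2))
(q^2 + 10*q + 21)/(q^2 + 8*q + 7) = (q + 3)/(q + 1)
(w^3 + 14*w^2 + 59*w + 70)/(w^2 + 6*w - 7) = (w^2 + 7*w + 10)/(w - 1)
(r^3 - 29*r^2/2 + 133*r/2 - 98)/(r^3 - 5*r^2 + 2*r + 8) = (r^2 - 21*r/2 + 49/2)/(r^2 - r - 2)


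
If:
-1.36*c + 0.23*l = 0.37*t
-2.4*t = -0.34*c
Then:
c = 7.05882352941176*t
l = 43.3478260869565*t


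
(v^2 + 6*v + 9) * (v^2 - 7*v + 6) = v^4 - v^3 - 27*v^2 - 27*v + 54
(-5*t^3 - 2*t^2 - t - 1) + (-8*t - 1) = -5*t^3 - 2*t^2 - 9*t - 2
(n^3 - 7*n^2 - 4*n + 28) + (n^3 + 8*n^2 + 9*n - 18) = 2*n^3 + n^2 + 5*n + 10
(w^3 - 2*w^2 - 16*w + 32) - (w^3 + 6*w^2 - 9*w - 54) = -8*w^2 - 7*w + 86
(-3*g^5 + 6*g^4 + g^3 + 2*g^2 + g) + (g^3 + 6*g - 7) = -3*g^5 + 6*g^4 + 2*g^3 + 2*g^2 + 7*g - 7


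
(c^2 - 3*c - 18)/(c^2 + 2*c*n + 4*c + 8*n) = (c^2 - 3*c - 18)/(c^2 + 2*c*n + 4*c + 8*n)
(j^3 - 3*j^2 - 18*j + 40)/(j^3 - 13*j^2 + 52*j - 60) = (j + 4)/(j - 6)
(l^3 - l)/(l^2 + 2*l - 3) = l*(l + 1)/(l + 3)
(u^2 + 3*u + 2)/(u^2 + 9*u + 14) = (u + 1)/(u + 7)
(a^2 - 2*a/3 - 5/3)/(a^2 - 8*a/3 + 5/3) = (a + 1)/(a - 1)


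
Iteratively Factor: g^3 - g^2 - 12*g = (g - 4)*(g^2 + 3*g) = g*(g - 4)*(g + 3)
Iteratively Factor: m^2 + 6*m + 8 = (m + 2)*(m + 4)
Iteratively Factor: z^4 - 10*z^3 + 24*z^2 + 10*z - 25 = (z - 5)*(z^3 - 5*z^2 - z + 5) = (z - 5)*(z - 1)*(z^2 - 4*z - 5) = (z - 5)^2*(z - 1)*(z + 1)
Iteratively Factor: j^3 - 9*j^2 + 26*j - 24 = (j - 4)*(j^2 - 5*j + 6) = (j - 4)*(j - 2)*(j - 3)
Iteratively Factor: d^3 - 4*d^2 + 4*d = (d - 2)*(d^2 - 2*d) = d*(d - 2)*(d - 2)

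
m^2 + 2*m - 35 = (m - 5)*(m + 7)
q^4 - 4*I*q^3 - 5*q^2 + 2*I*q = q*(q - 2*I)*(q - I)^2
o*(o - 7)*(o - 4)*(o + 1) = o^4 - 10*o^3 + 17*o^2 + 28*o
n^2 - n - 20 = (n - 5)*(n + 4)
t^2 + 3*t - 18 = (t - 3)*(t + 6)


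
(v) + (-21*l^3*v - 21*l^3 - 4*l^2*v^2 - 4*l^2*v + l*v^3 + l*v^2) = -21*l^3*v - 21*l^3 - 4*l^2*v^2 - 4*l^2*v + l*v^3 + l*v^2 + v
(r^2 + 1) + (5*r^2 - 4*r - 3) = 6*r^2 - 4*r - 2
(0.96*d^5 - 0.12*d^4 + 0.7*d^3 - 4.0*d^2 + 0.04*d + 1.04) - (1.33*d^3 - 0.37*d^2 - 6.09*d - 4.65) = 0.96*d^5 - 0.12*d^4 - 0.63*d^3 - 3.63*d^2 + 6.13*d + 5.69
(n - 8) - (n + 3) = -11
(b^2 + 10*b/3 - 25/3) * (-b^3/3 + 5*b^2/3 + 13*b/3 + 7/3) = -b^5/3 + 5*b^4/9 + 38*b^3/3 + 26*b^2/9 - 85*b/3 - 175/9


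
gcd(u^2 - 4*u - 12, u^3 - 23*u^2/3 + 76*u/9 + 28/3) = u - 6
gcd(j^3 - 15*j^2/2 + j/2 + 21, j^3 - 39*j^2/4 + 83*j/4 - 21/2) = j^2 - 9*j + 14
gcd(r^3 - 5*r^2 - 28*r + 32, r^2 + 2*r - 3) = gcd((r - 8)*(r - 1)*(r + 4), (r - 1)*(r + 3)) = r - 1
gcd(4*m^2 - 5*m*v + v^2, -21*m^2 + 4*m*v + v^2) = 1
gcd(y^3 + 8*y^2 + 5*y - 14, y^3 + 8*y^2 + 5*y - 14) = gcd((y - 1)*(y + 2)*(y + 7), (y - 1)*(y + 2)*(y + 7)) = y^3 + 8*y^2 + 5*y - 14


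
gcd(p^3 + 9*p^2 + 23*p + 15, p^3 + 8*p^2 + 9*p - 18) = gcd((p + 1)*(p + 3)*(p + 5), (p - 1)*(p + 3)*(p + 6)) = p + 3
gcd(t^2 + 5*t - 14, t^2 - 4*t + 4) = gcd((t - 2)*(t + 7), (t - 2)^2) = t - 2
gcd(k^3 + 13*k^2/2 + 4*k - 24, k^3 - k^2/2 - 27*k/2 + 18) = k^2 + 5*k/2 - 6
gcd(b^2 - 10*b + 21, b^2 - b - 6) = b - 3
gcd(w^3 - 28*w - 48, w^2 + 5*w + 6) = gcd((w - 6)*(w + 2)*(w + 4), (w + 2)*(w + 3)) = w + 2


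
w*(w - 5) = w^2 - 5*w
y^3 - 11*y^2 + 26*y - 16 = (y - 8)*(y - 2)*(y - 1)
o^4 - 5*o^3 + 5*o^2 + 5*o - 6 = (o - 3)*(o - 2)*(o - 1)*(o + 1)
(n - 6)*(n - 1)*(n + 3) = n^3 - 4*n^2 - 15*n + 18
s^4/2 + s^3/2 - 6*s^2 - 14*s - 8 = (s/2 + 1)*(s - 4)*(s + 1)*(s + 2)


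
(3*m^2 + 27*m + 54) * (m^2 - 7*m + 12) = 3*m^4 + 6*m^3 - 99*m^2 - 54*m + 648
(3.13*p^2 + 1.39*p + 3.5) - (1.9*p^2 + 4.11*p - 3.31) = 1.23*p^2 - 2.72*p + 6.81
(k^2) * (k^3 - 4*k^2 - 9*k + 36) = k^5 - 4*k^4 - 9*k^3 + 36*k^2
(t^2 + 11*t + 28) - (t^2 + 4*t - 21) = 7*t + 49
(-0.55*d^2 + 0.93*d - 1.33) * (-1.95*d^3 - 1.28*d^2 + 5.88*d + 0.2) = 1.0725*d^5 - 1.1095*d^4 - 1.8309*d^3 + 7.0608*d^2 - 7.6344*d - 0.266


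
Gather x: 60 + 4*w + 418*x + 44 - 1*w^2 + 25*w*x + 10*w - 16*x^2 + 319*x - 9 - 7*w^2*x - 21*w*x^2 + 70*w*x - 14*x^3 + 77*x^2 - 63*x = -w^2 + 14*w - 14*x^3 + x^2*(61 - 21*w) + x*(-7*w^2 + 95*w + 674) + 95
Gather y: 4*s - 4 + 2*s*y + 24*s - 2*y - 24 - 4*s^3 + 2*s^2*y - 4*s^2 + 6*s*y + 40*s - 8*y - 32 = -4*s^3 - 4*s^2 + 68*s + y*(2*s^2 + 8*s - 10) - 60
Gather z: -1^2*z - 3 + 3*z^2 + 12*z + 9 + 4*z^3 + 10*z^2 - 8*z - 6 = 4*z^3 + 13*z^2 + 3*z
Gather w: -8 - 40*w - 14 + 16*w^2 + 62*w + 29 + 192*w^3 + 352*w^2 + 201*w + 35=192*w^3 + 368*w^2 + 223*w + 42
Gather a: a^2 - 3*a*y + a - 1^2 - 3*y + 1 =a^2 + a*(1 - 3*y) - 3*y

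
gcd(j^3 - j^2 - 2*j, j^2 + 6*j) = j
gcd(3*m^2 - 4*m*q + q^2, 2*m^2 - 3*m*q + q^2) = -m + q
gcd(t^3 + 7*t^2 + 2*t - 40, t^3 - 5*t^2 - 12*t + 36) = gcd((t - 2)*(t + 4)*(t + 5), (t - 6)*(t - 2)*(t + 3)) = t - 2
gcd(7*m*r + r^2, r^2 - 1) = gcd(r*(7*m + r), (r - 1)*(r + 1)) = 1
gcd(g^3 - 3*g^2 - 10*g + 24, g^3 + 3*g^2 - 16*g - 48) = g^2 - g - 12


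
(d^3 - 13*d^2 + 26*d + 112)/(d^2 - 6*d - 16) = d - 7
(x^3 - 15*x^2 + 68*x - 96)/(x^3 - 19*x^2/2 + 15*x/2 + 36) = 2*(x - 4)/(2*x + 3)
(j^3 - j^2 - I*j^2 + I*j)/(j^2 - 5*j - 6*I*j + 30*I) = j*(j^2 - j - I*j + I)/(j^2 - 5*j - 6*I*j + 30*I)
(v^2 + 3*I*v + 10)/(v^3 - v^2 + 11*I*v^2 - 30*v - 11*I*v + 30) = (v - 2*I)/(v^2 + v*(-1 + 6*I) - 6*I)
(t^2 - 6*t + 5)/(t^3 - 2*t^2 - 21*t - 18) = (-t^2 + 6*t - 5)/(-t^3 + 2*t^2 + 21*t + 18)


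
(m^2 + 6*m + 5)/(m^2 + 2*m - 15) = (m + 1)/(m - 3)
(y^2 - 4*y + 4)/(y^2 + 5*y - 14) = (y - 2)/(y + 7)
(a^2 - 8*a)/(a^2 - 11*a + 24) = a/(a - 3)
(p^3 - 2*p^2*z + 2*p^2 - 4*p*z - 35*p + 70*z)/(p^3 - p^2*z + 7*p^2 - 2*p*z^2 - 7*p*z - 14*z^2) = (p - 5)/(p + z)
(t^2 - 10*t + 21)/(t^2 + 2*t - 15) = (t - 7)/(t + 5)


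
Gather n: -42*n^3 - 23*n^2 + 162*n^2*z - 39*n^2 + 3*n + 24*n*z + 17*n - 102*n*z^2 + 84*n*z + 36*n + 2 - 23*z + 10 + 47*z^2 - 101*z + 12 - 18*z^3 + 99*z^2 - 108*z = -42*n^3 + n^2*(162*z - 62) + n*(-102*z^2 + 108*z + 56) - 18*z^3 + 146*z^2 - 232*z + 24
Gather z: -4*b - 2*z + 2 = -4*b - 2*z + 2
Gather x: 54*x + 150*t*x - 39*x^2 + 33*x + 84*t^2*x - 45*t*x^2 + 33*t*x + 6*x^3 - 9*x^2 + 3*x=6*x^3 + x^2*(-45*t - 48) + x*(84*t^2 + 183*t + 90)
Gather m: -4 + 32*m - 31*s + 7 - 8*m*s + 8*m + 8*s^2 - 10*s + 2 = m*(40 - 8*s) + 8*s^2 - 41*s + 5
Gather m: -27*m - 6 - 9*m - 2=-36*m - 8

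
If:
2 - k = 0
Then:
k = 2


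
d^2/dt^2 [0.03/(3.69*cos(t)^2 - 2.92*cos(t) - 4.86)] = (1.633932*(1 - cos(t)^2)^2 - 0.969732*cos(t)^3 + 3.224766*cos(t)^2 + 1.513728*cos(t) - 3.22152)/(-3.69*cos(t)^2 + 2.92*cos(t) + 4.86)^3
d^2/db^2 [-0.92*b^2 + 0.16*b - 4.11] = -1.84000000000000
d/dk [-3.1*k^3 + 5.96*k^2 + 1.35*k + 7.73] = -9.3*k^2 + 11.92*k + 1.35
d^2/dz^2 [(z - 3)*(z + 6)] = 2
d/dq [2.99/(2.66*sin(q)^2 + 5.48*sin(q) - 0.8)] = -(15.9068*sin(q) + 16.3852)*cos(q)/(2.66*sin(q)^2 + 5.48*sin(q) - 0.8)^2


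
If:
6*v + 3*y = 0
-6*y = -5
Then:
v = -5/12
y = 5/6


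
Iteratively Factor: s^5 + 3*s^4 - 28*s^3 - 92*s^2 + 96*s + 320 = (s - 2)*(s^4 + 5*s^3 - 18*s^2 - 128*s - 160) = (s - 5)*(s - 2)*(s^3 + 10*s^2 + 32*s + 32) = (s - 5)*(s - 2)*(s + 4)*(s^2 + 6*s + 8) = (s - 5)*(s - 2)*(s + 2)*(s + 4)*(s + 4)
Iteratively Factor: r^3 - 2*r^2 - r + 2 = (r - 1)*(r^2 - r - 2) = (r - 1)*(r + 1)*(r - 2)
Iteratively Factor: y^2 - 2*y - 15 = (y + 3)*(y - 5)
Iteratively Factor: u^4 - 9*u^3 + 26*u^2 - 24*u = (u - 3)*(u^3 - 6*u^2 + 8*u) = u*(u - 3)*(u^2 - 6*u + 8) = u*(u - 4)*(u - 3)*(u - 2)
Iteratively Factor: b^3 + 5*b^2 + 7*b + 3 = (b + 3)*(b^2 + 2*b + 1) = (b + 1)*(b + 3)*(b + 1)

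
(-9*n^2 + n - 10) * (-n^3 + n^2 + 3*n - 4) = 9*n^5 - 10*n^4 - 16*n^3 + 29*n^2 - 34*n + 40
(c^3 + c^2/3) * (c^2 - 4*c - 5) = c^5 - 11*c^4/3 - 19*c^3/3 - 5*c^2/3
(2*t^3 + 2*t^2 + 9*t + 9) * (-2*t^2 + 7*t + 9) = -4*t^5 + 10*t^4 + 14*t^3 + 63*t^2 + 144*t + 81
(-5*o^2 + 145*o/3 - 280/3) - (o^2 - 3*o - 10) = -6*o^2 + 154*o/3 - 250/3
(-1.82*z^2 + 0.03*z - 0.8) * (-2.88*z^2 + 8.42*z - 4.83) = 5.2416*z^4 - 15.4108*z^3 + 11.3472*z^2 - 6.8809*z + 3.864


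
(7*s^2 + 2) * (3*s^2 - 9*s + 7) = 21*s^4 - 63*s^3 + 55*s^2 - 18*s + 14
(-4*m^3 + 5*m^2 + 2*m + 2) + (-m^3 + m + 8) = -5*m^3 + 5*m^2 + 3*m + 10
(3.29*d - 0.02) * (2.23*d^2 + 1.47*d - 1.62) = 7.3367*d^3 + 4.7917*d^2 - 5.3592*d + 0.0324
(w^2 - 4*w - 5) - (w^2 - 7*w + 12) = 3*w - 17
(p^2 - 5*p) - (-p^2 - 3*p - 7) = 2*p^2 - 2*p + 7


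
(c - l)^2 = c^2 - 2*c*l + l^2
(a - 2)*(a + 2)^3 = a^4 + 4*a^3 - 16*a - 16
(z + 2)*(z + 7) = z^2 + 9*z + 14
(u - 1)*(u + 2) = u^2 + u - 2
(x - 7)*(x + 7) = x^2 - 49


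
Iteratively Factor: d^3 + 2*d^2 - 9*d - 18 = (d + 3)*(d^2 - d - 6) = (d + 2)*(d + 3)*(d - 3)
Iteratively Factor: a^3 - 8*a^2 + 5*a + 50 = (a - 5)*(a^2 - 3*a - 10) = (a - 5)^2*(a + 2)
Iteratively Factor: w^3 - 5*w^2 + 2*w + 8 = (w - 2)*(w^2 - 3*w - 4) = (w - 4)*(w - 2)*(w + 1)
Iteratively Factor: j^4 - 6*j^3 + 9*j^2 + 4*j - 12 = (j - 2)*(j^3 - 4*j^2 + j + 6) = (j - 2)*(j + 1)*(j^2 - 5*j + 6) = (j - 2)^2*(j + 1)*(j - 3)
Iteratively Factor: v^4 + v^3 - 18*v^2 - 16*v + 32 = (v + 2)*(v^3 - v^2 - 16*v + 16) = (v - 4)*(v + 2)*(v^2 + 3*v - 4) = (v - 4)*(v - 1)*(v + 2)*(v + 4)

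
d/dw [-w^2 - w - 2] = -2*w - 1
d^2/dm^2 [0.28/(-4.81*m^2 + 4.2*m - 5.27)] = (12.956216*m^2 - 11.31312*m - 0.28*(9.62*m - 4.2)*(19.24*m - 8.4) + 14.195272)/(4.81*m^2 - 4.2*m + 5.27)^3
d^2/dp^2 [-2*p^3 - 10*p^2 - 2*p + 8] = -12*p - 20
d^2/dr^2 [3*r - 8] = 0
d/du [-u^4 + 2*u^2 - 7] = 4*u*(1 - u^2)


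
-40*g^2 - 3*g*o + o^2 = (-8*g + o)*(5*g + o)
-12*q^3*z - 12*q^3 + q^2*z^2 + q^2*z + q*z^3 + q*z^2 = (-3*q + z)*(4*q + z)*(q*z + q)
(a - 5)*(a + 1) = a^2 - 4*a - 5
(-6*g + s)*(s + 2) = -6*g*s - 12*g + s^2 + 2*s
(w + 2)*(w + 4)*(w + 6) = w^3 + 12*w^2 + 44*w + 48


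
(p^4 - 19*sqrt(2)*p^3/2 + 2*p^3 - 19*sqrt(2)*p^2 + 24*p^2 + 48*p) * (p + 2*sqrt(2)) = p^5 - 15*sqrt(2)*p^4/2 + 2*p^4 - 15*sqrt(2)*p^3 - 14*p^3 - 28*p^2 + 48*sqrt(2)*p^2 + 96*sqrt(2)*p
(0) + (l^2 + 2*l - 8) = l^2 + 2*l - 8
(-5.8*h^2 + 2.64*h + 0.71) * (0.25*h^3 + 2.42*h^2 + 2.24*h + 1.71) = -1.45*h^5 - 13.376*h^4 - 6.4257*h^3 - 2.2862*h^2 + 6.1048*h + 1.2141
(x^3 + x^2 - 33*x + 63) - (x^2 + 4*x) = x^3 - 37*x + 63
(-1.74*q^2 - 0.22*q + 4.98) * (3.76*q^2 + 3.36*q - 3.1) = -6.5424*q^4 - 6.6736*q^3 + 23.3796*q^2 + 17.4148*q - 15.438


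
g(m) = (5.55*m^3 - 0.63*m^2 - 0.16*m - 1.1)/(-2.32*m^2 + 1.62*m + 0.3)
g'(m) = (4.64*m - 1.62)*(5.55*m^3 - 0.63*m^2 - 0.16*m - 1.1)/(-2.32*m^2 + 1.62*m + 0.3)^2 + (16.65*m^2 - 1.26*m - 0.16)/(-2.32*m^2 + 1.62*m + 0.3)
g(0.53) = -1.06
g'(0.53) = 5.84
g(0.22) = -2.03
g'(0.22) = 2.92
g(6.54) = -17.25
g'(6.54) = -2.36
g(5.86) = -15.64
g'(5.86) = -2.35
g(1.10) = -7.38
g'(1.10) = 9.78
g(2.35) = -7.70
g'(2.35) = -1.99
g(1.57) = -6.46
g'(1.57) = -0.80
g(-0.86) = 1.77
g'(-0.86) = -1.19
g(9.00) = -23.07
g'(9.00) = -2.38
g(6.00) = -15.97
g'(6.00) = -2.35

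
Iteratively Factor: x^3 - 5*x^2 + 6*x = (x - 2)*(x^2 - 3*x) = (x - 3)*(x - 2)*(x)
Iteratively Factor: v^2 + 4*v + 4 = (v + 2)*(v + 2)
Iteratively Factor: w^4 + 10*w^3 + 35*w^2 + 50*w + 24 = (w + 4)*(w^3 + 6*w^2 + 11*w + 6) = (w + 3)*(w + 4)*(w^2 + 3*w + 2) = (w + 1)*(w + 3)*(w + 4)*(w + 2)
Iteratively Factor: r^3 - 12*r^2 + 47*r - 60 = (r - 5)*(r^2 - 7*r + 12) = (r - 5)*(r - 4)*(r - 3)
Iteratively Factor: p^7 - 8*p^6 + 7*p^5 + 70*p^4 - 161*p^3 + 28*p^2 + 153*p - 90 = (p - 1)*(p^6 - 7*p^5 + 70*p^3 - 91*p^2 - 63*p + 90) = (p - 1)^2*(p^5 - 6*p^4 - 6*p^3 + 64*p^2 - 27*p - 90) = (p - 1)^2*(p + 3)*(p^4 - 9*p^3 + 21*p^2 + p - 30) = (p - 1)^2*(p + 1)*(p + 3)*(p^3 - 10*p^2 + 31*p - 30) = (p - 2)*(p - 1)^2*(p + 1)*(p + 3)*(p^2 - 8*p + 15) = (p - 5)*(p - 2)*(p - 1)^2*(p + 1)*(p + 3)*(p - 3)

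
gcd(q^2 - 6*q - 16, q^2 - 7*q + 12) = 1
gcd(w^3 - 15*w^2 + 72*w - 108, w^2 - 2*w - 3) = w - 3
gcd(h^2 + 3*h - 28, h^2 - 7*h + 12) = h - 4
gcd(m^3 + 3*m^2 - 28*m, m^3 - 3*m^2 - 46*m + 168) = m^2 + 3*m - 28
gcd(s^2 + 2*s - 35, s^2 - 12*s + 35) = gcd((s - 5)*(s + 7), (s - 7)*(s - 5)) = s - 5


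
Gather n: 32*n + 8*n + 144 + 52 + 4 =40*n + 200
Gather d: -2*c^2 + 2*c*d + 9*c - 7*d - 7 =-2*c^2 + 9*c + d*(2*c - 7) - 7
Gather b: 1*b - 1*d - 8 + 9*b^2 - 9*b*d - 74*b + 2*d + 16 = 9*b^2 + b*(-9*d - 73) + d + 8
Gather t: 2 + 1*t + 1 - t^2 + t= -t^2 + 2*t + 3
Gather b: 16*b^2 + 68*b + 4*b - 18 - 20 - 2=16*b^2 + 72*b - 40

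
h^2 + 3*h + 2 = (h + 1)*(h + 2)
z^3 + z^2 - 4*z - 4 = (z - 2)*(z + 1)*(z + 2)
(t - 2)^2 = t^2 - 4*t + 4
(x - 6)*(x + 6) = x^2 - 36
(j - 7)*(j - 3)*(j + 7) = j^3 - 3*j^2 - 49*j + 147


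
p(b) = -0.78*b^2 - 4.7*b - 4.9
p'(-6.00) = 4.66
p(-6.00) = -4.78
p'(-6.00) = 4.66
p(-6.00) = -4.78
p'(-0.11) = -4.53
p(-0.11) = -4.39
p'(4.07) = -11.05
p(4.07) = -36.95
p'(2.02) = -7.85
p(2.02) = -17.58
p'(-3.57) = 0.87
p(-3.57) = 1.94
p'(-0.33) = -4.19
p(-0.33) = -3.43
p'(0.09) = -4.84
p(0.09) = -5.33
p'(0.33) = -5.21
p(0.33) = -6.54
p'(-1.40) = -2.52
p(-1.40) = 0.15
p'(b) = -1.56*b - 4.7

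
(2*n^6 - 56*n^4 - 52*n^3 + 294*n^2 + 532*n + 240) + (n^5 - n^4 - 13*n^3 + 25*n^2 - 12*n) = 2*n^6 + n^5 - 57*n^4 - 65*n^3 + 319*n^2 + 520*n + 240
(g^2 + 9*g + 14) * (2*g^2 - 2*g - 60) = 2*g^4 + 16*g^3 - 50*g^2 - 568*g - 840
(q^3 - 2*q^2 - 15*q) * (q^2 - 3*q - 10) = q^5 - 5*q^4 - 19*q^3 + 65*q^2 + 150*q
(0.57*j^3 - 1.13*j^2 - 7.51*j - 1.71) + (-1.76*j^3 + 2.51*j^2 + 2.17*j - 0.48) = -1.19*j^3 + 1.38*j^2 - 5.34*j - 2.19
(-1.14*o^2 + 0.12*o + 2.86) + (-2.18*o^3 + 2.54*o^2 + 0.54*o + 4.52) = -2.18*o^3 + 1.4*o^2 + 0.66*o + 7.38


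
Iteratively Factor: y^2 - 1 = (y + 1)*(y - 1)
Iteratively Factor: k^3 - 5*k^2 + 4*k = (k - 1)*(k^2 - 4*k) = (k - 4)*(k - 1)*(k)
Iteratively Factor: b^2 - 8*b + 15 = (b - 5)*(b - 3)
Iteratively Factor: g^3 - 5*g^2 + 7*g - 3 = (g - 1)*(g^2 - 4*g + 3) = (g - 3)*(g - 1)*(g - 1)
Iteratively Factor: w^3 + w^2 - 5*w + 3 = (w + 3)*(w^2 - 2*w + 1) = (w - 1)*(w + 3)*(w - 1)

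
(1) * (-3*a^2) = -3*a^2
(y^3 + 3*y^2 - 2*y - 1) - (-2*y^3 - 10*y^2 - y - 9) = 3*y^3 + 13*y^2 - y + 8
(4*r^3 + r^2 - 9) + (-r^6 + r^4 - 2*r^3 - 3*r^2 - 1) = -r^6 + r^4 + 2*r^3 - 2*r^2 - 10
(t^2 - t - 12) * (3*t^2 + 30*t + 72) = 3*t^4 + 27*t^3 + 6*t^2 - 432*t - 864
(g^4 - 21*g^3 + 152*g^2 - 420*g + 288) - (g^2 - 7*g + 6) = g^4 - 21*g^3 + 151*g^2 - 413*g + 282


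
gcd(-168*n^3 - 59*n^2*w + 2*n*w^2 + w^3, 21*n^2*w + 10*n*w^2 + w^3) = 21*n^2 + 10*n*w + w^2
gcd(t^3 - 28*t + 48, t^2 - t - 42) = t + 6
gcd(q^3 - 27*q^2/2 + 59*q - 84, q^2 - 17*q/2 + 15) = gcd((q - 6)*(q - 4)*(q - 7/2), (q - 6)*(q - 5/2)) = q - 6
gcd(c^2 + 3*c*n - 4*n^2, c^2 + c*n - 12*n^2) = c + 4*n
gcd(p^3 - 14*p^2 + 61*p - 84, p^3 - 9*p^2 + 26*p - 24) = p^2 - 7*p + 12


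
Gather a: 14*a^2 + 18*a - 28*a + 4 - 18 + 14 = 14*a^2 - 10*a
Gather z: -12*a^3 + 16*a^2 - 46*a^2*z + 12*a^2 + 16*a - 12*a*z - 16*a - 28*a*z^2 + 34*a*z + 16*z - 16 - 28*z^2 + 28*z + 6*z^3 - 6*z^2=-12*a^3 + 28*a^2 + 6*z^3 + z^2*(-28*a - 34) + z*(-46*a^2 + 22*a + 44) - 16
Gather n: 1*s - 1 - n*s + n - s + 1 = n*(1 - s)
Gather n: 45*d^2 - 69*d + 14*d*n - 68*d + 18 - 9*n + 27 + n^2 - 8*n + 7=45*d^2 - 137*d + n^2 + n*(14*d - 17) + 52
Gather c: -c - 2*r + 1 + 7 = -c - 2*r + 8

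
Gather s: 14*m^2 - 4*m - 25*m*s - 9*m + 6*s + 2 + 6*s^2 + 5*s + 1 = 14*m^2 - 13*m + 6*s^2 + s*(11 - 25*m) + 3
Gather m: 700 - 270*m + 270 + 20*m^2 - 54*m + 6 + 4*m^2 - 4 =24*m^2 - 324*m + 972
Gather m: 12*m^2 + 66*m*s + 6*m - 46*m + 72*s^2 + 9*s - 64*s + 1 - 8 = 12*m^2 + m*(66*s - 40) + 72*s^2 - 55*s - 7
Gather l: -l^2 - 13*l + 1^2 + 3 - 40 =-l^2 - 13*l - 36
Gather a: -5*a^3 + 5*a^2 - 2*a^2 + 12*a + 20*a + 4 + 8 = -5*a^3 + 3*a^2 + 32*a + 12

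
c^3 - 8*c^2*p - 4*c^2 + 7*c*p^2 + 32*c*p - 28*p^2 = (c - 4)*(c - 7*p)*(c - p)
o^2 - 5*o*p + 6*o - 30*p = (o + 6)*(o - 5*p)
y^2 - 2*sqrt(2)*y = y*(y - 2*sqrt(2))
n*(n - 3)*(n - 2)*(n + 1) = n^4 - 4*n^3 + n^2 + 6*n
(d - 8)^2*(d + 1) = d^3 - 15*d^2 + 48*d + 64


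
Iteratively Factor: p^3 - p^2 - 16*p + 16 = (p + 4)*(p^2 - 5*p + 4) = (p - 4)*(p + 4)*(p - 1)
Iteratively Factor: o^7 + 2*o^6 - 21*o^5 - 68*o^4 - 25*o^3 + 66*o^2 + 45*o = (o - 5)*(o^6 + 7*o^5 + 14*o^4 + 2*o^3 - 15*o^2 - 9*o) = (o - 5)*(o + 3)*(o^5 + 4*o^4 + 2*o^3 - 4*o^2 - 3*o) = (o - 5)*(o + 1)*(o + 3)*(o^4 + 3*o^3 - o^2 - 3*o) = o*(o - 5)*(o + 1)*(o + 3)*(o^3 + 3*o^2 - o - 3) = o*(o - 5)*(o + 1)^2*(o + 3)*(o^2 + 2*o - 3) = o*(o - 5)*(o - 1)*(o + 1)^2*(o + 3)*(o + 3)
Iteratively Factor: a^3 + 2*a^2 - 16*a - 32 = (a - 4)*(a^2 + 6*a + 8) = (a - 4)*(a + 2)*(a + 4)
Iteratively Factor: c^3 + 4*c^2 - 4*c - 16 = (c + 4)*(c^2 - 4) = (c + 2)*(c + 4)*(c - 2)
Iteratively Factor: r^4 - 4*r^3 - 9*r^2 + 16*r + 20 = (r + 2)*(r^3 - 6*r^2 + 3*r + 10) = (r - 2)*(r + 2)*(r^2 - 4*r - 5) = (r - 5)*(r - 2)*(r + 2)*(r + 1)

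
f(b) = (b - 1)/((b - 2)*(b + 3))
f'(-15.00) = -0.00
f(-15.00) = -0.08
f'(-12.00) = -0.01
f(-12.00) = -0.10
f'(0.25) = -0.14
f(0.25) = 0.13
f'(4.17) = -0.06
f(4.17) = 0.20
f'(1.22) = -0.37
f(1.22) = -0.07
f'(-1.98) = -0.78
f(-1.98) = 0.73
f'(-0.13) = -0.14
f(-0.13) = 0.18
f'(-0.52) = -0.16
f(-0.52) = 0.24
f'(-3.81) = -1.23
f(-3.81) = -1.02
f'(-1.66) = -0.46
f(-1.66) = 0.54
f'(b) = -(b - 1)/((b - 2)*(b + 3)^2) + 1/((b - 2)*(b + 3)) - (b - 1)/((b - 2)^2*(b + 3)) = (-b^2 + 2*b - 5)/(b^4 + 2*b^3 - 11*b^2 - 12*b + 36)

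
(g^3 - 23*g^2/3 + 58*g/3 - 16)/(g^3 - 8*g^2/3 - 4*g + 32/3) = (g - 3)/(g + 2)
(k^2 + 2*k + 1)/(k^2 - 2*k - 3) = (k + 1)/(k - 3)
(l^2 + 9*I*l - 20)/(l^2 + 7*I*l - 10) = (l + 4*I)/(l + 2*I)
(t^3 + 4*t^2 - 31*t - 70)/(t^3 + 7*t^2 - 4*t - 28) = (t - 5)/(t - 2)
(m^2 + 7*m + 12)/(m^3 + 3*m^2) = (m + 4)/m^2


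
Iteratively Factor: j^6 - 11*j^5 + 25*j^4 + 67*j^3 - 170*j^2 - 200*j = (j - 5)*(j^5 - 6*j^4 - 5*j^3 + 42*j^2 + 40*j) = (j - 5)*(j - 4)*(j^4 - 2*j^3 - 13*j^2 - 10*j) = j*(j - 5)*(j - 4)*(j^3 - 2*j^2 - 13*j - 10) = j*(j - 5)*(j - 4)*(j + 1)*(j^2 - 3*j - 10) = j*(j - 5)*(j - 4)*(j + 1)*(j + 2)*(j - 5)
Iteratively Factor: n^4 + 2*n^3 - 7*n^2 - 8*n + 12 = (n - 2)*(n^3 + 4*n^2 + n - 6) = (n - 2)*(n + 3)*(n^2 + n - 2) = (n - 2)*(n - 1)*(n + 3)*(n + 2)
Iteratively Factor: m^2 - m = (m)*(m - 1)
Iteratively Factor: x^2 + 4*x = (x + 4)*(x)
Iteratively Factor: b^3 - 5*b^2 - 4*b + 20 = (b + 2)*(b^2 - 7*b + 10) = (b - 5)*(b + 2)*(b - 2)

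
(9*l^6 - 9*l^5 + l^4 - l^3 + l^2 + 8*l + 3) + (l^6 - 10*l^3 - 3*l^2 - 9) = 10*l^6 - 9*l^5 + l^4 - 11*l^3 - 2*l^2 + 8*l - 6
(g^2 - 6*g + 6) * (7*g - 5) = 7*g^3 - 47*g^2 + 72*g - 30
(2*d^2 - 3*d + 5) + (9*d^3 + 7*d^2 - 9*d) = 9*d^3 + 9*d^2 - 12*d + 5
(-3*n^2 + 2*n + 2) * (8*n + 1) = -24*n^3 + 13*n^2 + 18*n + 2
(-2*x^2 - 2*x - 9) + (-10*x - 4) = -2*x^2 - 12*x - 13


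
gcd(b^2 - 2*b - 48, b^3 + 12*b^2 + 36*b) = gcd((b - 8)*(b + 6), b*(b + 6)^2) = b + 6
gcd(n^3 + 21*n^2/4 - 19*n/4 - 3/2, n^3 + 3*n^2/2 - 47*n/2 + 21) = n^2 + 5*n - 6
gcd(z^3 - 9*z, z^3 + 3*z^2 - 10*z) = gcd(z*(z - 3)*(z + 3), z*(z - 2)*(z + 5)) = z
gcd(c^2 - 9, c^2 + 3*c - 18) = c - 3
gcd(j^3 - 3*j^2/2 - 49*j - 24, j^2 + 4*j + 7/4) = j + 1/2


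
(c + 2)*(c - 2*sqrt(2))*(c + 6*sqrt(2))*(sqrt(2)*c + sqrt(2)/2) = sqrt(2)*c^4 + 5*sqrt(2)*c^3/2 + 8*c^3 - 23*sqrt(2)*c^2 + 20*c^2 - 60*sqrt(2)*c + 8*c - 24*sqrt(2)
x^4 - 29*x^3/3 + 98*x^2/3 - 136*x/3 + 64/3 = (x - 4)*(x - 8/3)*(x - 2)*(x - 1)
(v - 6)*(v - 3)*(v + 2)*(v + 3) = v^4 - 4*v^3 - 21*v^2 + 36*v + 108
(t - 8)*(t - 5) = t^2 - 13*t + 40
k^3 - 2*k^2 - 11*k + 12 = (k - 4)*(k - 1)*(k + 3)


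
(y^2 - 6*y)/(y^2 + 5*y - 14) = y*(y - 6)/(y^2 + 5*y - 14)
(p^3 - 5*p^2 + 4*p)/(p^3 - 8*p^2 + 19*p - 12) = p/(p - 3)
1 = 1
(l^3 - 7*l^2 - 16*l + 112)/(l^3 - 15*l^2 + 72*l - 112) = (l + 4)/(l - 4)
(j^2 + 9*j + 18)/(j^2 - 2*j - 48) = (j + 3)/(j - 8)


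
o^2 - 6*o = o*(o - 6)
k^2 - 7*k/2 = k*(k - 7/2)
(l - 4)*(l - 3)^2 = l^3 - 10*l^2 + 33*l - 36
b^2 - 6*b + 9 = (b - 3)^2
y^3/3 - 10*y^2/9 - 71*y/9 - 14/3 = (y/3 + 1)*(y - 7)*(y + 2/3)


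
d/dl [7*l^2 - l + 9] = 14*l - 1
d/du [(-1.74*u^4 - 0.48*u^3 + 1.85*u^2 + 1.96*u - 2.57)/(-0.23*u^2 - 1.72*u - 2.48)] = (0.8004*u^5 + 9.0888*u^4 + 18.912*u^3 + 0.839999999999999*u^2 - 10.3582*u - 9.2812)/(0.0529*u^4 + 0.7912*u^3 + 4.0992*u^2 + 8.5312*u + 6.1504)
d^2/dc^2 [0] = 0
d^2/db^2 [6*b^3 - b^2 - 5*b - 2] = 36*b - 2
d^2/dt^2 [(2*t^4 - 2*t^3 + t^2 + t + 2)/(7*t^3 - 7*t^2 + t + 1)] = 2*(35*t^6 + 105*t^5 + 468*t^4 - 784*t^3 + 321*t^2 - 69*t + 16)/(343*t^9 - 1029*t^8 + 1176*t^7 - 490*t^6 - 126*t^5 + 168*t^4 - 20*t^3 - 18*t^2 + 3*t + 1)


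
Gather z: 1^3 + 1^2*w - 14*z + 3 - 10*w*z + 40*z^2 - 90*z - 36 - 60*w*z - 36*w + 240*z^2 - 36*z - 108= -35*w + 280*z^2 + z*(-70*w - 140) - 140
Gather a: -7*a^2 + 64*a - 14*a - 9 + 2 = -7*a^2 + 50*a - 7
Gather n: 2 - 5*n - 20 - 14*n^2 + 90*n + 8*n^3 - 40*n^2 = 8*n^3 - 54*n^2 + 85*n - 18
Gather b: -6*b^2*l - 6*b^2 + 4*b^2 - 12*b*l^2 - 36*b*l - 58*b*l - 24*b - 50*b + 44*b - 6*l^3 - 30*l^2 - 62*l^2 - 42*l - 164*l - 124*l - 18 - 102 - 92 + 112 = b^2*(-6*l - 2) + b*(-12*l^2 - 94*l - 30) - 6*l^3 - 92*l^2 - 330*l - 100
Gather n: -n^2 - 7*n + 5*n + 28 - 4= -n^2 - 2*n + 24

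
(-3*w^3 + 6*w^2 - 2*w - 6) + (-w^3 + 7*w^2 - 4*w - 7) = -4*w^3 + 13*w^2 - 6*w - 13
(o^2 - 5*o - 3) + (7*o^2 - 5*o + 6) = 8*o^2 - 10*o + 3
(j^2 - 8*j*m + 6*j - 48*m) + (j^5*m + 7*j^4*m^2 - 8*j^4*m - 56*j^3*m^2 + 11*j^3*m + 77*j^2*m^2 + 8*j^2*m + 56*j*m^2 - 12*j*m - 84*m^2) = j^5*m + 7*j^4*m^2 - 8*j^4*m - 56*j^3*m^2 + 11*j^3*m + 77*j^2*m^2 + 8*j^2*m + j^2 + 56*j*m^2 - 20*j*m + 6*j - 84*m^2 - 48*m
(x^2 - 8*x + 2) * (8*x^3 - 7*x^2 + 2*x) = 8*x^5 - 71*x^4 + 74*x^3 - 30*x^2 + 4*x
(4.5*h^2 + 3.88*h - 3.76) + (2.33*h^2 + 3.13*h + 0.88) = 6.83*h^2 + 7.01*h - 2.88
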